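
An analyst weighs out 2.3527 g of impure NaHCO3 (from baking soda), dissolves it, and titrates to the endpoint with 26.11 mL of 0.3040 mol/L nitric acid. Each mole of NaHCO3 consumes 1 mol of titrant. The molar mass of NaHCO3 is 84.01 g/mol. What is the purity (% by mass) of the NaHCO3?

n(HNO3) = 0.3040 x 0.02611 = 0.007937 mol.
n(NaHCO3) = 0.007937 / 1 = 0.007937 mol.
mass of NaHCO3 = 0.007937 x 84.01 = 0.6668 g.
% purity = 0.6668 / 2.3527 x 100 = 28.3%.

28.3%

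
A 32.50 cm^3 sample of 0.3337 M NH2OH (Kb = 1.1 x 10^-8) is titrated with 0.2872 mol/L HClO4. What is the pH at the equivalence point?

3.43

n(NH2OH) = 0.3337 x 0.03250 = 0.01085 mol; V(HClO4) at equivalence = 0.01085/0.2872 = 0.03776 L.
At equivalence the base is fully converted to NH3OH+; total volume = 0.07026 L, so [NH3OH+] = 0.01085/0.07026 = 0.1544 M.
Ka(NH3OH+) = Kw/Kb = 1.0e-14 / 1.1 x 10^-8 = 9.09e-7.
[H^+] = sqrt(Ka x [NH3OH+]) = sqrt(9.09e-7 x 0.1544) = 0.000375 M.
pH = -log(0.000375) = 3.43.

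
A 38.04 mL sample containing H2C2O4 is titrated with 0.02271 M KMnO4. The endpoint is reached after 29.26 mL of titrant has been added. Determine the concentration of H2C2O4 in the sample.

n(KMnO4) = 0.02271 x 0.02926 = 0.0006645 mol.
From the balanced equation, 2 mol KMnO4 reacts with 5 mol H2C2O4, so n(H2C2O4) = 0.0006645 x 5/2 = 0.001661 mol.
[H2C2O4] = 0.001661 / 0.03804 L = 0.0437 M.

0.0437 M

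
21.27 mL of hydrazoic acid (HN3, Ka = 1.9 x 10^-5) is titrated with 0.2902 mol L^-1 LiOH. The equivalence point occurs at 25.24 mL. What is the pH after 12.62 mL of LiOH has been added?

12.62 mL is exactly half the equivalence volume (25.24/2), i.e. the half-equivalence point.
There, n(HA) = n(A^-), so pH = pKa = -log(1.9 x 10^-5) = 4.72.

4.72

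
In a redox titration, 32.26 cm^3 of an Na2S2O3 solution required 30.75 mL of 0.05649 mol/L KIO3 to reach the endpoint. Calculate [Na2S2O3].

0.323 M

n(KIO3) = 0.05649 x 0.03075 = 0.001737 mol.
From the balanced equation, 1 mol KIO3 reacts with 6 mol Na2S2O3, so n(Na2S2O3) = 0.001737 x 6/1 = 0.01042 mol.
[Na2S2O3] = 0.01042 / 0.03226 L = 0.323 M.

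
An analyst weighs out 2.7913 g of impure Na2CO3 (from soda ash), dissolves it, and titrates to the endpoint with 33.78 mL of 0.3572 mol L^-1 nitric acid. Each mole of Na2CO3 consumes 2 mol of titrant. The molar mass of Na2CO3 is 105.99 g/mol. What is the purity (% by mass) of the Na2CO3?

22.9%

n(HNO3) = 0.3572 x 0.03378 = 0.01207 mol.
n(Na2CO3) = 0.01207 / 2 = 0.006033 mol.
mass of Na2CO3 = 0.006033 x 105.99 = 0.6394 g.
% purity = 0.6394 / 2.7913 x 100 = 22.9%.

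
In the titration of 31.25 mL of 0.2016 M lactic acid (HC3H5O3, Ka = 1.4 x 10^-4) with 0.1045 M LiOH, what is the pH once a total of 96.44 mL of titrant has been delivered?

12.47

n(acid) = 0.2016 x 0.03125 = 0.006300 mol; n(LiOH) added = 0.1045 x 0.09644 = 0.01008 mol.
Base is in excess by 0.01008 - 0.006300 = 0.003778 mol in a total volume of 0.1277 L.
[OH^-] = 0.003778/0.1277 = 0.02959 M, so pOH = 1.53 and pH = 14.00 - 1.53 = 12.47.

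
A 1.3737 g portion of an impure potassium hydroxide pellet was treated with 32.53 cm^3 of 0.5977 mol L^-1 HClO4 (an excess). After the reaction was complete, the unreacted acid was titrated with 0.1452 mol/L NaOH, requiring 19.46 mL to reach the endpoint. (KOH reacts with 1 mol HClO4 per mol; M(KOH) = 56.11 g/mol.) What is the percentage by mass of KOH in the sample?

Total n(HClO4) added = 0.5977 x 0.03253 = 0.01944 mol.
n(NaOH) used = 0.1452 x 0.01946 = 0.002826 mol, which equals the excess n(HClO4).
So n(HClO4) consumed by the sample = 0.01944 - 0.002826 = 0.01662 mol.
n(KOH) = 0.01662 / 1 = 0.01662 mol.
mass KOH = 0.01662 x 56.11 = 0.9324 g, so %KOH = 0.9324/1.3737 x 100 = 67.9%.

67.9%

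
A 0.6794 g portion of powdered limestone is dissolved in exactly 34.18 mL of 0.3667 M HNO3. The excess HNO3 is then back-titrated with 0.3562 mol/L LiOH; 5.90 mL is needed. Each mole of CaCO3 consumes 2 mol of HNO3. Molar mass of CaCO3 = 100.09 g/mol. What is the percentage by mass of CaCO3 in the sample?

76.8%

Total n(HNO3) added = 0.3667 x 0.03418 = 0.01253 mol.
n(LiOH) used = 0.3562 x 0.005900 = 0.002102 mol, which equals the excess n(HNO3).
So n(HNO3) consumed by the sample = 0.01253 - 0.002102 = 0.01043 mol.
n(CaCO3) = 0.01043 / 2 = 0.005216 mol.
mass CaCO3 = 0.005216 x 100.09 = 0.5221 g, so %CaCO3 = 0.5221/0.6794 x 100 = 76.8%.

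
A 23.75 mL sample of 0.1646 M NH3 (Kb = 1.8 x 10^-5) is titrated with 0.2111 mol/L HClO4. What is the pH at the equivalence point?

n(NH3) = 0.1646 x 0.02375 = 0.003909 mol; V(HClO4) at equivalence = 0.003909/0.2111 = 0.01852 L.
At equivalence the base is fully converted to NH4+; total volume = 0.04227 L, so [NH4+] = 0.003909/0.04227 = 0.09249 M.
Ka(NH4+) = Kw/Kb = 1.0e-14 / 1.8 x 10^-5 = 5.56e-10.
[H^+] = sqrt(Ka x [NH4+]) = sqrt(5.56e-10 x 0.09249) = 7.17e-6 M.
pH = -log(7.17e-6) = 5.14.

5.14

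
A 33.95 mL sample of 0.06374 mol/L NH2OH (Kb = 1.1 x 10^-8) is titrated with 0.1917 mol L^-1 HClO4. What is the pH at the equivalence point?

n(NH2OH) = 0.06374 x 0.03395 = 0.002164 mol; V(HClO4) at equivalence = 0.002164/0.1917 = 0.01129 L.
At equivalence the base is fully converted to NH3OH+; total volume = 0.04524 L, so [NH3OH+] = 0.002164/0.04524 = 0.04783 M.
Ka(NH3OH+) = Kw/Kb = 1.0e-14 / 1.1 x 10^-8 = 9.09e-7.
[H^+] = sqrt(Ka x [NH3OH+]) = sqrt(9.09e-7 x 0.04783) = 0.000209 M.
pH = -log(0.000209) = 3.68.

3.68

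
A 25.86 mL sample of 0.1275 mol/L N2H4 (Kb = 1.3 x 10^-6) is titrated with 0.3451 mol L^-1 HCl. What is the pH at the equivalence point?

4.57

n(N2H4) = 0.1275 x 0.02586 = 0.003297 mol; V(HCl) at equivalence = 0.003297/0.3451 = 0.009554 L.
At equivalence the base is fully converted to N2H5+; total volume = 0.03541 L, so [N2H5+] = 0.003297/0.03541 = 0.09310 M.
Ka(N2H5+) = Kw/Kb = 1.0e-14 / 1.3 x 10^-6 = 7.69e-9.
[H^+] = sqrt(Ka x [N2H5+]) = sqrt(7.69e-9 x 0.09310) = 2.68e-5 M.
pH = -log(2.68e-5) = 4.57.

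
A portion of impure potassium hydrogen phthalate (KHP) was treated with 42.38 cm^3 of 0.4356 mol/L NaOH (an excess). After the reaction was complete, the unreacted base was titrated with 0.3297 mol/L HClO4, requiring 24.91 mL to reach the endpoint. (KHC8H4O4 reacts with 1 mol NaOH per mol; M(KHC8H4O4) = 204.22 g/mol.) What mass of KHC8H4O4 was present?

2.09 g

Total n(NaOH) added = 0.4356 x 0.04238 = 0.01846 mol.
n(HClO4) used = 0.3297 x 0.02491 = 0.008213 mol, which equals the excess n(NaOH).
So n(NaOH) consumed by the sample = 0.01846 - 0.008213 = 0.01025 mol.
n(KHC8H4O4) = 0.01025 / 1 = 0.01025 mol.
mass = 0.01025 mol x 204.22 g/mol = 2.09 g.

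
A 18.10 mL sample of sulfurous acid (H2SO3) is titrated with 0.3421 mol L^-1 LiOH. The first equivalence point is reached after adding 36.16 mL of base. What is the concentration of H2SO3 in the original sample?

0.683 M

n(LiOH) = 0.3421 x 0.03616 = 0.01237 mol.
At the first equivalence point, 1 mol OH^- react per mol H2SO3, so n(H2SO3) = 0.01237 / 1 = 0.01237 mol.
[H2SO3] = 0.01237 / 0.01810 L = 0.683 M.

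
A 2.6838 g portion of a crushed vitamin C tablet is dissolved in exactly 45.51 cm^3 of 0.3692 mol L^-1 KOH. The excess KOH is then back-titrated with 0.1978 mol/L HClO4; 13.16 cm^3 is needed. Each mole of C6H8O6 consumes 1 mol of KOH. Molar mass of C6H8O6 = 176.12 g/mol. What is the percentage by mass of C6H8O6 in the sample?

Total n(KOH) added = 0.3692 x 0.04551 = 0.01680 mol.
n(HClO4) used = 0.1978 x 0.01316 = 0.002603 mol, which equals the excess n(KOH).
So n(KOH) consumed by the sample = 0.01680 - 0.002603 = 0.01420 mol.
n(C6H8O6) = 0.01420 / 1 = 0.01420 mol.
mass C6H8O6 = 0.01420 x 176.12 = 2.501 g, so %C6H8O6 = 2.501/2.6838 x 100 = 93.2%.

93.2%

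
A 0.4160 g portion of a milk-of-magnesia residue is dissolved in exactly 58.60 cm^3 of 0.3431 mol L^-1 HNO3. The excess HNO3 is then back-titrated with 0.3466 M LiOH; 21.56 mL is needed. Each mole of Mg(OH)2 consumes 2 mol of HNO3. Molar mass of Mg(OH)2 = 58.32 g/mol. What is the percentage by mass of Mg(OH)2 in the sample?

Total n(HNO3) added = 0.3431 x 0.05860 = 0.02011 mol.
n(LiOH) used = 0.3466 x 0.02156 = 0.007473 mol, which equals the excess n(HNO3).
So n(HNO3) consumed by the sample = 0.02011 - 0.007473 = 0.01263 mol.
n(Mg(OH)2) = 0.01263 / 2 = 0.006316 mol.
mass Mg(OH)2 = 0.006316 x 58.32 = 0.3684 g, so %Mg(OH)2 = 0.3684/0.4160 x 100 = 88.6%.

88.6%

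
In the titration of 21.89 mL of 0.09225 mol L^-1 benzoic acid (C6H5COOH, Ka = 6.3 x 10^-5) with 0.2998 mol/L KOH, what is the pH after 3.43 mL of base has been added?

4.22

Initial n(C6H5COOH) = 0.09225 x 0.02189 = 0.002019 mol.
n(KOH) added = 0.2998 x 0.003430 = 0.001028 mol, converting that many moles of C6H5COOH to C6H5COO-.
Remaining n(C6H5COOH) = 0.0009910 mol; n(C6H5COO-) = 0.001028 mol.
By Henderson-Hasselbalch, pH = pKa + log([A^-]/[HA]) = 4.20 + log(0.001028/0.0009910) = 4.20 + (+0.02) = 4.22.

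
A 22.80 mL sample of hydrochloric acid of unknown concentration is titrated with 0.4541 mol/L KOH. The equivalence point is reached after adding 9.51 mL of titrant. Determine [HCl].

n(KOH) delivered = 0.4541 x 0.009510 = 0.004318 mol.
For a 1:1 reaction, n(HCl) = 0.004318 mol.
[HCl] = 0.004318 mol / 0.02280 L = 0.189 M.

0.189 M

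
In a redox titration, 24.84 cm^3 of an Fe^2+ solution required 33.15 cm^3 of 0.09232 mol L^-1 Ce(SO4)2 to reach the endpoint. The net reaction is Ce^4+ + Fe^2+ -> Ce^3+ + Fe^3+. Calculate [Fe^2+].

0.123 M

n(Ce(SO4)2) = 0.09232 x 0.03315 = 0.003060 mol.
From the balanced equation, 1 mol Ce(SO4)2 reacts with 1 mol Fe^2+, so n(Fe^2+) = 0.003060 x 1/1 = 0.003060 mol.
[Fe^2+] = 0.003060 / 0.02484 L = 0.123 M.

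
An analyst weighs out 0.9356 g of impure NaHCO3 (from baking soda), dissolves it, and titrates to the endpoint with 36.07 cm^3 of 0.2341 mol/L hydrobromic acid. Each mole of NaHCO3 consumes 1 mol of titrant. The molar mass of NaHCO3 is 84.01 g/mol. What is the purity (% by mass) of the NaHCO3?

n(HBr) = 0.2341 x 0.03607 = 0.008444 mol.
n(NaHCO3) = 0.008444 / 1 = 0.008444 mol.
mass of NaHCO3 = 0.008444 x 84.01 = 0.7094 g.
% purity = 0.7094 / 0.9356 x 100 = 75.8%.

75.8%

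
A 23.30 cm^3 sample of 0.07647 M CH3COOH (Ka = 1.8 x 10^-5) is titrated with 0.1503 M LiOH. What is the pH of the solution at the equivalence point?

8.72

n(CH3COOH) = 0.07647 x 0.02330 = 0.001782 mol; V(LiOH) at equivalence = 0.001782/0.1503 = 0.01185 L.
At equivalence all the acid is converted to CH3COO-; total volume = 0.02330 + 0.01185 = 0.03515 L, so [CH3COO-] = 0.001782/0.03515 = 0.05068 M.
Kb = Kw/Ka = 1.0e-14 / 1.8 x 10^-5 = 5.56e-10.
[OH^-] = sqrt(Kb x [CH3COO-]) = sqrt(5.56e-10 x 0.05068) = 5.31e-6 M.
pOH = 5.28, so pH = 14.00 - 5.28 = 8.72.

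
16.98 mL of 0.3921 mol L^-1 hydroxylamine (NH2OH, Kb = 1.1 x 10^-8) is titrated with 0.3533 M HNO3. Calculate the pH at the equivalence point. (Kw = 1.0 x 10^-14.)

n(NH2OH) = 0.3921 x 0.01698 = 0.006658 mol; V(HNO3) at equivalence = 0.006658/0.3533 = 0.01884 L.
At equivalence the base is fully converted to NH3OH+; total volume = 0.03582 L, so [NH3OH+] = 0.006658/0.03582 = 0.1858 M.
Ka(NH3OH+) = Kw/Kb = 1.0e-14 / 1.1 x 10^-8 = 9.09e-7.
[H^+] = sqrt(Ka x [NH3OH+]) = sqrt(9.09e-7 x 0.1858) = 0.000411 M.
pH = -log(0.000411) = 3.39.

3.39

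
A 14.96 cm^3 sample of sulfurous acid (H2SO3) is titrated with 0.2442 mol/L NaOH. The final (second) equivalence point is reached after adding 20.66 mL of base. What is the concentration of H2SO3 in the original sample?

0.169 M

n(NaOH) = 0.2442 x 0.02066 = 0.005045 mol.
At the final (second) equivalence point, 2 mol OH^- react per mol H2SO3, so n(H2SO3) = 0.005045 / 2 = 0.002523 mol.
[H2SO3] = 0.002523 / 0.01496 L = 0.169 M.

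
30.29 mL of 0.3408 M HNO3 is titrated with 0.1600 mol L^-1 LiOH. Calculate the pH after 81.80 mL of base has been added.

12.39

n(acid) = 0.3408 x 0.03029 = 0.01032 mol; n(LiOH) added = 0.1600 x 0.08180 = 0.01309 mol.
Base is in excess by 0.01309 - 0.01032 = 0.002765 mol in a total volume of 0.1121 L.
[OH^-] = 0.002765/0.1121 = 0.02467 M, so pOH = 1.61 and pH = 14.00 - 1.61 = 12.39.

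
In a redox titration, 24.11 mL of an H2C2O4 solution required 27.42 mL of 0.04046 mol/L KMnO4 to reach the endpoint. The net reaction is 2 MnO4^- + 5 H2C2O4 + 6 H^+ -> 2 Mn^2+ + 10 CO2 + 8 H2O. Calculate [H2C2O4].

0.115 M

n(KMnO4) = 0.04046 x 0.02742 = 0.001109 mol.
From the balanced equation, 2 mol KMnO4 reacts with 5 mol H2C2O4, so n(H2C2O4) = 0.001109 x 5/2 = 0.002774 mol.
[H2C2O4] = 0.002774 / 0.02411 L = 0.115 M.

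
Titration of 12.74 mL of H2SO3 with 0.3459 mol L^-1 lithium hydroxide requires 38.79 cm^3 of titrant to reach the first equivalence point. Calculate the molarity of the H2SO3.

n(LiOH) = 0.3459 x 0.03879 = 0.01342 mol.
At the first equivalence point, 1 mol OH^- react per mol H2SO3, so n(H2SO3) = 0.01342 / 1 = 0.01342 mol.
[H2SO3] = 0.01342 / 0.01274 L = 1.05 M.

1.05 M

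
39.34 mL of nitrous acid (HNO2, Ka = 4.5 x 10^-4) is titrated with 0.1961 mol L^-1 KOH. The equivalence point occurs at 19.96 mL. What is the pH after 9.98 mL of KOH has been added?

3.35

9.98 mL is exactly half the equivalence volume (19.96/2), i.e. the half-equivalence point.
There, n(HA) = n(A^-), so pH = pKa = -log(4.5 x 10^-4) = 3.35.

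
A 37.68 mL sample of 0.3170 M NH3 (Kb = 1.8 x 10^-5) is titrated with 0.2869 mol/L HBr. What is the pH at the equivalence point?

5.04

n(NH3) = 0.3170 x 0.03768 = 0.01194 mol; V(HBr) at equivalence = 0.01194/0.2869 = 0.04163 L.
At equivalence the base is fully converted to NH4+; total volume = 0.07931 L, so [NH4+] = 0.01194/0.07931 = 0.1506 M.
Ka(NH4+) = Kw/Kb = 1.0e-14 / 1.8 x 10^-5 = 5.56e-10.
[H^+] = sqrt(Ka x [NH4+]) = sqrt(5.56e-10 x 0.1506) = 9.15e-6 M.
pH = -log(9.15e-6) = 5.04.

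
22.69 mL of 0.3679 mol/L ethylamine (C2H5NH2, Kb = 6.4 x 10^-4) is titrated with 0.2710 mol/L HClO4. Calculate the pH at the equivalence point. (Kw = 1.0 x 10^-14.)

n(C2H5NH2) = 0.3679 x 0.02269 = 0.008348 mol; V(HClO4) at equivalence = 0.008348/0.2710 = 0.03080 L.
At equivalence the base is fully converted to C2H5NH3+; total volume = 0.05349 L, so [C2H5NH3+] = 0.008348/0.05349 = 0.1561 M.
Ka(C2H5NH3+) = Kw/Kb = 1.0e-14 / 6.4 x 10^-4 = 1.56e-11.
[H^+] = sqrt(Ka x [C2H5NH3+]) = sqrt(1.56e-11 x 0.1561) = 1.56e-6 M.
pH = -log(1.56e-6) = 5.81.

5.81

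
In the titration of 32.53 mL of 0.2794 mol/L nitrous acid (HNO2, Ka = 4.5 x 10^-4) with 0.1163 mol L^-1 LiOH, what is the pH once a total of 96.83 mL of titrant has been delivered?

12.23

n(acid) = 0.2794 x 0.03253 = 0.009089 mol; n(LiOH) added = 0.1163 x 0.09683 = 0.01126 mol.
Base is in excess by 0.01126 - 0.009089 = 0.002172 mol in a total volume of 0.1294 L.
[OH^-] = 0.002172/0.1294 = 0.01679 M, so pOH = 1.77 and pH = 14.00 - 1.77 = 12.23.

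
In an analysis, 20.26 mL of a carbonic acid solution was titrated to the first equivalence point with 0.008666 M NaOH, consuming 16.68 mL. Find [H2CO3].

0.00713 M

n(NaOH) = 0.008666 x 0.01668 = 0.0001445 mol.
At the first equivalence point, 1 mol OH^- react per mol H2CO3, so n(H2CO3) = 0.0001445 / 1 = 0.0001445 mol.
[H2CO3] = 0.0001445 / 0.02026 L = 0.00713 M.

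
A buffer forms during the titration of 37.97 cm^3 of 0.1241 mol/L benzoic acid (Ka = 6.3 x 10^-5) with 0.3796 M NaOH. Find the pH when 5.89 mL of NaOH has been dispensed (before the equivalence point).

4.16

Initial n(C6H5COOH) = 0.1241 x 0.03797 = 0.004712 mol.
n(NaOH) added = 0.3796 x 0.005890 = 0.002236 mol, converting that many moles of C6H5COOH to C6H5COO-.
Remaining n(C6H5COOH) = 0.002476 mol; n(C6H5COO-) = 0.002236 mol.
By Henderson-Hasselbalch, pH = pKa + log([A^-]/[HA]) = 4.20 + log(0.002236/0.002476) = 4.20 + (-0.04) = 4.16.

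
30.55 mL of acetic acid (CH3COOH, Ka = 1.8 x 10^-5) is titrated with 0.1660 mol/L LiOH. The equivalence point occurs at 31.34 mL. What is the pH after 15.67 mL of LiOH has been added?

4.74

15.67 mL is exactly half the equivalence volume (31.34/2), i.e. the half-equivalence point.
There, n(HA) = n(A^-), so pH = pKa = -log(1.8 x 10^-5) = 4.74.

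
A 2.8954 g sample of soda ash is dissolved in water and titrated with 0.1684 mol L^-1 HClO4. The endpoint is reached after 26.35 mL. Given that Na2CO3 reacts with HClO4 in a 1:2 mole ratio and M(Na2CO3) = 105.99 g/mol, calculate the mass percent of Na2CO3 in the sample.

n(HClO4) = 0.1684 x 0.02635 = 0.004437 mol.
n(Na2CO3) = 0.004437 / 2 = 0.002219 mol.
mass of Na2CO3 = 0.002219 x 105.99 = 0.2352 g.
% purity = 0.2352 / 2.8954 x 100 = 8.12%.

8.12%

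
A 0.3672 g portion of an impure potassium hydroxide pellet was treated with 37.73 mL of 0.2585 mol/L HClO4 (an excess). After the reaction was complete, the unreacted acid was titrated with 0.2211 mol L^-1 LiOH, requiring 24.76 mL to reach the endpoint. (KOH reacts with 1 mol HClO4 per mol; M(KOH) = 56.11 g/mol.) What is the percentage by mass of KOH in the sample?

65.4%

Total n(HClO4) added = 0.2585 x 0.03773 = 0.009753 mol.
n(LiOH) used = 0.2211 x 0.02476 = 0.005474 mol, which equals the excess n(HClO4).
So n(HClO4) consumed by the sample = 0.009753 - 0.005474 = 0.004279 mol.
n(KOH) = 0.004279 / 1 = 0.004279 mol.
mass KOH = 0.004279 x 56.11 = 0.2401 g, so %KOH = 0.2401/0.3672 x 100 = 65.4%.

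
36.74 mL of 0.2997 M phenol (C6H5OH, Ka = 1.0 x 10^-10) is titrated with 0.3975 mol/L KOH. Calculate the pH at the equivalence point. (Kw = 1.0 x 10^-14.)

n(C6H5OH) = 0.2997 x 0.03674 = 0.01101 mol; V(KOH) at equivalence = 0.01101/0.3975 = 0.02770 L.
At equivalence all the acid is converted to C6H5O-; total volume = 0.03674 + 0.02770 = 0.06444 L, so [C6H5O-] = 0.01101/0.06444 = 0.1709 M.
Kb = Kw/Ka = 1.0e-14 / 1.0 x 10^-10 = 0.000100.
[OH^-] = sqrt(Kb x [C6H5O-]) = sqrt(0.000100 x 0.1709) = 0.00413 M.
pOH = 2.38, so pH = 14.00 - 2.38 = 11.62.

11.62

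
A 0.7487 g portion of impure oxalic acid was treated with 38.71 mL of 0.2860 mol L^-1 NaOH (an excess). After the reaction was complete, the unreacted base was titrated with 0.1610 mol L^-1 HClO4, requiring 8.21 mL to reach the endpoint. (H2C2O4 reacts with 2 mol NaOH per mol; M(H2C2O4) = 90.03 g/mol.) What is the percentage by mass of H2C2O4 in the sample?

Total n(NaOH) added = 0.2860 x 0.03871 = 0.01107 mol.
n(HClO4) used = 0.1610 x 0.008210 = 0.001322 mol, which equals the excess n(NaOH).
So n(NaOH) consumed by the sample = 0.01107 - 0.001322 = 0.009749 mol.
n(H2C2O4) = 0.009749 / 2 = 0.004875 mol.
mass H2C2O4 = 0.004875 x 90.03 = 0.4389 g, so %H2C2O4 = 0.4389/0.7487 x 100 = 58.6%.

58.6%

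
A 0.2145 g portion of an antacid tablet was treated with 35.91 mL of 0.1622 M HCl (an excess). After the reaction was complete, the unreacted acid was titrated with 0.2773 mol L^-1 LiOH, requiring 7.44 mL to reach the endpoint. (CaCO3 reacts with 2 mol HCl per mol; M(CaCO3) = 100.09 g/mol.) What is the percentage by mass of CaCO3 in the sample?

Total n(HCl) added = 0.1622 x 0.03591 = 0.005825 mol.
n(LiOH) used = 0.2773 x 0.007440 = 0.002063 mol, which equals the excess n(HCl).
So n(HCl) consumed by the sample = 0.005825 - 0.002063 = 0.003761 mol.
n(CaCO3) = 0.003761 / 2 = 0.001881 mol.
mass CaCO3 = 0.001881 x 100.09 = 0.1882 g, so %CaCO3 = 0.1882/0.2145 x 100 = 87.8%.

87.8%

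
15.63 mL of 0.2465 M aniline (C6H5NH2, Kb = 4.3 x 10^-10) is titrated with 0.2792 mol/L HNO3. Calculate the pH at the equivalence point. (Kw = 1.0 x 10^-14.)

2.76

n(C6H5NH2) = 0.2465 x 0.01563 = 0.003853 mol; V(HNO3) at equivalence = 0.003853/0.2792 = 0.01380 L.
At equivalence the base is fully converted to C6H5NH3+; total volume = 0.02943 L, so [C6H5NH3+] = 0.003853/0.02943 = 0.1309 M.
Ka(C6H5NH3+) = Kw/Kb = 1.0e-14 / 4.3 x 10^-10 = 2.33e-5.
[H^+] = sqrt(Ka x [C6H5NH3+]) = sqrt(2.33e-5 x 0.1309) = 0.00174 M.
pH = -log(0.00174) = 2.76.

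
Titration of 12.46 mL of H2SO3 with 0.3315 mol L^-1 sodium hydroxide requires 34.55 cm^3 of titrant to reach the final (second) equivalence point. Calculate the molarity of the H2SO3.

0.460 M

n(NaOH) = 0.3315 x 0.03455 = 0.01145 mol.
At the final (second) equivalence point, 2 mol OH^- react per mol H2SO3, so n(H2SO3) = 0.01145 / 2 = 0.005727 mol.
[H2SO3] = 0.005727 / 0.01246 L = 0.460 M.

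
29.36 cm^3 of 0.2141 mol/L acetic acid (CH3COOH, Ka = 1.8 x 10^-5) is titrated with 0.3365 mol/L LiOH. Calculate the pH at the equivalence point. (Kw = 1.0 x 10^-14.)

n(CH3COOH) = 0.2141 x 0.02936 = 0.006286 mol; V(LiOH) at equivalence = 0.006286/0.3365 = 0.01868 L.
At equivalence all the acid is converted to CH3COO-; total volume = 0.02936 + 0.01868 = 0.04804 L, so [CH3COO-] = 0.006286/0.04804 = 0.1308 M.
Kb = Kw/Ka = 1.0e-14 / 1.8 x 10^-5 = 5.56e-10.
[OH^-] = sqrt(Kb x [CH3COO-]) = sqrt(5.56e-10 x 0.1308) = 8.53e-6 M.
pOH = 5.07, so pH = 14.00 - 5.07 = 8.93.

8.93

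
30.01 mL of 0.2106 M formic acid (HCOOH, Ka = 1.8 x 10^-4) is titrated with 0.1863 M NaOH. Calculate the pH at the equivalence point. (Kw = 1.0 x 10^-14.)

8.37

n(HCOOH) = 0.2106 x 0.03001 = 0.006320 mol; V(NaOH) at equivalence = 0.006320/0.1863 = 0.03392 L.
At equivalence all the acid is converted to HCOO-; total volume = 0.03001 + 0.03392 = 0.06393 L, so [HCOO-] = 0.006320/0.06393 = 0.09885 M.
Kb = Kw/Ka = 1.0e-14 / 1.8 x 10^-4 = 5.56e-11.
[OH^-] = sqrt(Kb x [HCOO-]) = sqrt(5.56e-11 x 0.09885) = 2.34e-6 M.
pOH = 5.63, so pH = 14.00 - 5.63 = 8.37.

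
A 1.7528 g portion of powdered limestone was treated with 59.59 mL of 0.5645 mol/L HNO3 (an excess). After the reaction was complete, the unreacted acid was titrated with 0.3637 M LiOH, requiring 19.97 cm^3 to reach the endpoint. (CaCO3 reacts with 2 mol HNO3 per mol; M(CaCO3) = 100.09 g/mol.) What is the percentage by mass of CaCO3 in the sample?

75.3%

Total n(HNO3) added = 0.5645 x 0.05959 = 0.03364 mol.
n(LiOH) used = 0.3637 x 0.01997 = 0.007263 mol, which equals the excess n(HNO3).
So n(HNO3) consumed by the sample = 0.03364 - 0.007263 = 0.02638 mol.
n(CaCO3) = 0.02638 / 2 = 0.01319 mol.
mass CaCO3 = 0.01319 x 100.09 = 1.320 g, so %CaCO3 = 1.320/1.7528 x 100 = 75.3%.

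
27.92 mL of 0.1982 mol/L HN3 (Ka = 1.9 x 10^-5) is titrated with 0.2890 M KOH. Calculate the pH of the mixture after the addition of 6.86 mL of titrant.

4.47

Initial n(HN3) = 0.1982 x 0.02792 = 0.005534 mol.
n(KOH) added = 0.2890 x 0.006860 = 0.001983 mol, converting that many moles of HN3 to N3-.
Remaining n(HN3) = 0.003551 mol; n(N3-) = 0.001983 mol.
By Henderson-Hasselbalch, pH = pKa + log([A^-]/[HA]) = 4.72 + log(0.001983/0.003551) = 4.72 + (-0.25) = 4.47.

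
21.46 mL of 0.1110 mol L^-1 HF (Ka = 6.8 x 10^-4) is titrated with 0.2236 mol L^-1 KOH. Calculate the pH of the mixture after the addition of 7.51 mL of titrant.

3.55

Initial n(HF) = 0.1110 x 0.02146 = 0.002382 mol.
n(KOH) added = 0.2236 x 0.007510 = 0.001679 mol, converting that many moles of HF to F-.
Remaining n(HF) = 0.0007028 mol; n(F-) = 0.001679 mol.
By Henderson-Hasselbalch, pH = pKa + log([A^-]/[HA]) = 3.17 + log(0.001679/0.0007028) = 3.17 + (+0.38) = 3.55.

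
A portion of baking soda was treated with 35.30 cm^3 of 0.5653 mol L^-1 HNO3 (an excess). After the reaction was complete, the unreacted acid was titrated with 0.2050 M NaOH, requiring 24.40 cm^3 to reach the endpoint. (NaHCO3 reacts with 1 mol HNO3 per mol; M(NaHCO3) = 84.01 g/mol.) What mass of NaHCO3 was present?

1.26 g

Total n(HNO3) added = 0.5653 x 0.03530 = 0.01996 mol.
n(NaOH) used = 0.2050 x 0.02440 = 0.005002 mol, which equals the excess n(HNO3).
So n(HNO3) consumed by the sample = 0.01996 - 0.005002 = 0.01495 mol.
n(NaHCO3) = 0.01495 / 1 = 0.01495 mol.
mass = 0.01495 mol x 84.01 g/mol = 1.26 g.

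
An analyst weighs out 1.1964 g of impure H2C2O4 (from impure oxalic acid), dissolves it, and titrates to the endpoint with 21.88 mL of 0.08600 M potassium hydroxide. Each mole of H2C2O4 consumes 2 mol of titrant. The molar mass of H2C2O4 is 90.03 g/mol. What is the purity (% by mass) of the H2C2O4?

7.08%

n(KOH) = 0.08600 x 0.02188 = 0.001882 mol.
n(H2C2O4) = 0.001882 / 2 = 0.0009408 mol.
mass of H2C2O4 = 0.0009408 x 90.03 = 0.08470 g.
% purity = 0.08470 / 1.1964 x 100 = 7.08%.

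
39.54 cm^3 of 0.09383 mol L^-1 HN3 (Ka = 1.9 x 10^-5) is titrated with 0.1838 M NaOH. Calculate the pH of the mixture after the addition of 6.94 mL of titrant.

Initial n(HN3) = 0.09383 x 0.03954 = 0.003710 mol.
n(NaOH) added = 0.1838 x 0.006940 = 0.001276 mol, converting that many moles of HN3 to N3-.
Remaining n(HN3) = 0.002434 mol; n(N3-) = 0.001276 mol.
By Henderson-Hasselbalch, pH = pKa + log([A^-]/[HA]) = 4.72 + log(0.001276/0.002434) = 4.72 + (-0.28) = 4.44.

4.44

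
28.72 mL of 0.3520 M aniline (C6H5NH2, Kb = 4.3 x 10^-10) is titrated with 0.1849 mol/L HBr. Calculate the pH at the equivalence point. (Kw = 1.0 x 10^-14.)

2.77

n(C6H5NH2) = 0.3520 x 0.02872 = 0.01011 mol; V(HBr) at equivalence = 0.01011/0.1849 = 0.05468 L.
At equivalence the base is fully converted to C6H5NH3+; total volume = 0.08340 L, so [C6H5NH3+] = 0.01011/0.08340 = 0.1212 M.
Ka(C6H5NH3+) = Kw/Kb = 1.0e-14 / 4.3 x 10^-10 = 2.33e-5.
[H^+] = sqrt(Ka x [C6H5NH3+]) = sqrt(2.33e-5 x 0.1212) = 0.00168 M.
pH = -log(0.00168) = 2.77.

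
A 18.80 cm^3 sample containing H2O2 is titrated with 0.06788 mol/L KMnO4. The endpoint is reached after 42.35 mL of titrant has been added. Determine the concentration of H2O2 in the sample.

n(KMnO4) = 0.06788 x 0.04235 = 0.002875 mol.
From the balanced equation, 2 mol KMnO4 reacts with 5 mol H2O2, so n(H2O2) = 0.002875 x 5/2 = 0.007187 mol.
[H2O2] = 0.007187 / 0.01880 L = 0.382 M.

0.382 M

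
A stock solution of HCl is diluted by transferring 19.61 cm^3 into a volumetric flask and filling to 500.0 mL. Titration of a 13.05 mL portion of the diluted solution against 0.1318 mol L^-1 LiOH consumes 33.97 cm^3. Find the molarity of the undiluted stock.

n(LiOH) = 0.1318 x 0.03397 = 0.004477 mol.
n(HCl) in the aliquot = 0.004477 mol.
[diluted HCl] = 0.004477 / 0.01305 = 0.3431 M.
Dilution factor = 500.0/19.61 = 25.50, so [stock] = 0.3431 x 25.50 = 8.75 M.

8.75 M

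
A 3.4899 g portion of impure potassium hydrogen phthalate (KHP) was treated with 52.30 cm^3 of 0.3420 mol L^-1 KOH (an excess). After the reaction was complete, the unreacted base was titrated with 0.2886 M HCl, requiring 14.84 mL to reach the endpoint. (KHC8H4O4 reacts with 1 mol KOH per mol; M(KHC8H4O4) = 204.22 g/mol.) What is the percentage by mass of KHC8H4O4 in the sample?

Total n(KOH) added = 0.3420 x 0.05230 = 0.01789 mol.
n(HCl) used = 0.2886 x 0.01484 = 0.004283 mol, which equals the excess n(KOH).
So n(KOH) consumed by the sample = 0.01789 - 0.004283 = 0.01360 mol.
n(KHC8H4O4) = 0.01360 / 1 = 0.01360 mol.
mass KHC8H4O4 = 0.01360 x 204.22 = 2.778 g, so %KHC8H4O4 = 2.778/3.4899 x 100 = 79.6%.

79.6%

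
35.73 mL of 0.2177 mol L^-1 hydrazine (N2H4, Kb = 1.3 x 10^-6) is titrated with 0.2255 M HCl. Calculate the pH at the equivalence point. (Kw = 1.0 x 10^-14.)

4.53

n(N2H4) = 0.2177 x 0.03573 = 0.007778 mol; V(HCl) at equivalence = 0.007778/0.2255 = 0.03449 L.
At equivalence the base is fully converted to N2H5+; total volume = 0.07022 L, so [N2H5+] = 0.007778/0.07022 = 0.1108 M.
Ka(N2H5+) = Kw/Kb = 1.0e-14 / 1.3 x 10^-6 = 7.69e-9.
[H^+] = sqrt(Ka x [N2H5+]) = sqrt(7.69e-9 x 0.1108) = 2.92e-5 M.
pH = -log(2.92e-5) = 4.53.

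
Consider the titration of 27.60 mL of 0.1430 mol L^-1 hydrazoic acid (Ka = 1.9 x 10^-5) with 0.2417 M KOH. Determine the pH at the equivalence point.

8.84

n(HN3) = 0.1430 x 0.02760 = 0.003947 mol; V(KOH) at equivalence = 0.003947/0.2417 = 0.01633 L.
At equivalence all the acid is converted to N3-; total volume = 0.02760 + 0.01633 = 0.04393 L, so [N3-] = 0.003947/0.04393 = 0.08984 M.
Kb = Kw/Ka = 1.0e-14 / 1.9 x 10^-5 = 5.26e-10.
[OH^-] = sqrt(Kb x [N3-]) = sqrt(5.26e-10 x 0.08984) = 6.88e-6 M.
pOH = 5.16, so pH = 14.00 - 5.16 = 8.84.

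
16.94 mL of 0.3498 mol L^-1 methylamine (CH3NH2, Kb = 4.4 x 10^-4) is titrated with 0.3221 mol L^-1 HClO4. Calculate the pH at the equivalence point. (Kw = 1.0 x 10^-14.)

n(CH3NH2) = 0.3498 x 0.01694 = 0.005926 mol; V(HClO4) at equivalence = 0.005926/0.3221 = 0.01840 L.
At equivalence the base is fully converted to CH3NH3+; total volume = 0.03534 L, so [CH3NH3+] = 0.005926/0.03534 = 0.1677 M.
Ka(CH3NH3+) = Kw/Kb = 1.0e-14 / 4.4 x 10^-4 = 2.27e-11.
[H^+] = sqrt(Ka x [CH3NH3+]) = sqrt(2.27e-11 x 0.1677) = 1.95e-6 M.
pH = -log(1.95e-6) = 5.71.

5.71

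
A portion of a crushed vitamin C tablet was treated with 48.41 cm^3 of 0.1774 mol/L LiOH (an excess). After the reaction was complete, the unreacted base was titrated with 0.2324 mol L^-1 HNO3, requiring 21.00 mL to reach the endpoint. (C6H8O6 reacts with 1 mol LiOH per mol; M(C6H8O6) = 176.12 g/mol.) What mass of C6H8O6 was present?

Total n(LiOH) added = 0.1774 x 0.04841 = 0.008588 mol.
n(HNO3) used = 0.2324 x 0.02100 = 0.004880 mol, which equals the excess n(LiOH).
So n(LiOH) consumed by the sample = 0.008588 - 0.004880 = 0.003708 mol.
n(C6H8O6) = 0.003708 / 1 = 0.003708 mol.
mass = 0.003708 mol x 176.12 g/mol = 0.653 g.

0.653 g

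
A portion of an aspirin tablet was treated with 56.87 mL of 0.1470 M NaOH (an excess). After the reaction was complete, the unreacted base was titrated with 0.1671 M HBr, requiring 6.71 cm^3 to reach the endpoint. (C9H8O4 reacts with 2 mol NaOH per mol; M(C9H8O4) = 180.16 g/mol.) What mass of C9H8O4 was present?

0.652 g

Total n(NaOH) added = 0.1470 x 0.05687 = 0.008360 mol.
n(HBr) used = 0.1671 x 0.006710 = 0.001121 mol, which equals the excess n(NaOH).
So n(NaOH) consumed by the sample = 0.008360 - 0.001121 = 0.007239 mol.
n(C9H8O4) = 0.007239 / 2 = 0.003619 mol.
mass = 0.003619 mol x 180.16 g/mol = 0.652 g.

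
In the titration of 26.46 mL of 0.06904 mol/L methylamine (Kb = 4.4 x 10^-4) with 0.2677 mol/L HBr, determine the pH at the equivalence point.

5.95

n(CH3NH2) = 0.06904 x 0.02646 = 0.001827 mol; V(HBr) at equivalence = 0.001827/0.2677 = 0.006824 L.
At equivalence the base is fully converted to CH3NH3+; total volume = 0.03328 L, so [CH3NH3+] = 0.001827/0.03328 = 0.05489 M.
Ka(CH3NH3+) = Kw/Kb = 1.0e-14 / 4.4 x 10^-4 = 2.27e-11.
[H^+] = sqrt(Ka x [CH3NH3+]) = sqrt(2.27e-11 x 0.05489) = 1.12e-6 M.
pH = -log(1.12e-6) = 5.95.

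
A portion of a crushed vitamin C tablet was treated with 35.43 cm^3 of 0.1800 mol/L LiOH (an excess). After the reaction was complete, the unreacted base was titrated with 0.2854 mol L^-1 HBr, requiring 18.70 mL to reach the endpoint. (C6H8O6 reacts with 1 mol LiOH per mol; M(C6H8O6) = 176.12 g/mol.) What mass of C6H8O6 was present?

Total n(LiOH) added = 0.1800 x 0.03543 = 0.006377 mol.
n(HBr) used = 0.2854 x 0.01870 = 0.005337 mol, which equals the excess n(LiOH).
So n(LiOH) consumed by the sample = 0.006377 - 0.005337 = 0.001040 mol.
n(C6H8O6) = 0.001040 / 1 = 0.001040 mol.
mass = 0.001040 mol x 176.12 g/mol = 0.183 g.

0.183 g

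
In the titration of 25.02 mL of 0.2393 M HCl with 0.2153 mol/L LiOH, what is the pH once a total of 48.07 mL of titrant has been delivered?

n(acid) = 0.2393 x 0.02502 = 0.005987 mol; n(LiOH) added = 0.2153 x 0.04807 = 0.01035 mol.
Base is in excess by 0.01035 - 0.005987 = 0.004362 mol in a total volume of 0.07309 L.
[OH^-] = 0.004362/0.07309 = 0.05968 M, so pOH = 1.22 and pH = 14.00 - 1.22 = 12.78.

12.78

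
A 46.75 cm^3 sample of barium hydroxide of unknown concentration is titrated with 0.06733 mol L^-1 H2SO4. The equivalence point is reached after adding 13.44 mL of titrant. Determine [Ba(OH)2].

n(H2SO4) delivered = 0.06733 x 0.01344 = 0.0009049 mol.
For a 1:1 reaction, n(Ba(OH)2) = 0.0009049 mol.
[Ba(OH)2] = 0.0009049 mol / 0.04675 L = 0.0194 M.

0.0194 M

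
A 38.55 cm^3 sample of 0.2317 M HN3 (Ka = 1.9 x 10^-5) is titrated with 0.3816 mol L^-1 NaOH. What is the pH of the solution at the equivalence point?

8.94

n(HN3) = 0.2317 x 0.03855 = 0.008932 mol; V(NaOH) at equivalence = 0.008932/0.3816 = 0.02341 L.
At equivalence all the acid is converted to N3-; total volume = 0.03855 + 0.02341 = 0.06196 L, so [N3-] = 0.008932/0.06196 = 0.1442 M.
Kb = Kw/Ka = 1.0e-14 / 1.9 x 10^-5 = 5.26e-10.
[OH^-] = sqrt(Kb x [N3-]) = sqrt(5.26e-10 x 0.1442) = 8.71e-6 M.
pOH = 5.06, so pH = 14.00 - 5.06 = 8.94.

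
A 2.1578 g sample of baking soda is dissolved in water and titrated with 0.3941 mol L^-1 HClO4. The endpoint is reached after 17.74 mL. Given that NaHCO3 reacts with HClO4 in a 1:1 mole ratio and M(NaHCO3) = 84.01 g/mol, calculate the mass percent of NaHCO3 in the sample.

n(HClO4) = 0.3941 x 0.01774 = 0.006991 mol.
n(NaHCO3) = 0.006991 / 1 = 0.006991 mol.
mass of NaHCO3 = 0.006991 x 84.01 = 0.5873 g.
% purity = 0.5873 / 2.1578 x 100 = 27.2%.

27.2%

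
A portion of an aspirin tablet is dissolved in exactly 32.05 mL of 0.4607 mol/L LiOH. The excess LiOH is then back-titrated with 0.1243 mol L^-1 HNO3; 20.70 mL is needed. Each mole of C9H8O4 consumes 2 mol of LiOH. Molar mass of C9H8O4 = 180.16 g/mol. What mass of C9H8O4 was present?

1.10 g

Total n(LiOH) added = 0.4607 x 0.03205 = 0.01477 mol.
n(HNO3) used = 0.1243 x 0.02070 = 0.002573 mol, which equals the excess n(LiOH).
So n(LiOH) consumed by the sample = 0.01477 - 0.002573 = 0.01219 mol.
n(C9H8O4) = 0.01219 / 2 = 0.006096 mol.
mass = 0.006096 mol x 180.16 g/mol = 1.10 g.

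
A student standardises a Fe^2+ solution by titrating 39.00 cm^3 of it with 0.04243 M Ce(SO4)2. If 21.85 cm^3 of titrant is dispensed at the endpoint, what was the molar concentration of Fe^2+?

n(Ce(SO4)2) = 0.04243 x 0.02185 = 0.0009271 mol.
From the balanced equation, 1 mol Ce(SO4)2 reacts with 1 mol Fe^2+, so n(Fe^2+) = 0.0009271 x 1/1 = 0.0009271 mol.
[Fe^2+] = 0.0009271 / 0.03900 L = 0.0238 M.

0.0238 M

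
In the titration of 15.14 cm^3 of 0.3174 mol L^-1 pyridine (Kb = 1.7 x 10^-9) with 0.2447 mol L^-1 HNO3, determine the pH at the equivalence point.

n(C5H5N) = 0.3174 x 0.01514 = 0.004805 mol; V(HNO3) at equivalence = 0.004805/0.2447 = 0.01964 L.
At equivalence the base is fully converted to C5H5NH+; total volume = 0.03478 L, so [C5H5NH+] = 0.004805/0.03478 = 0.1382 M.
Ka(C5H5NH+) = Kw/Kb = 1.0e-14 / 1.7 x 10^-9 = 5.88e-6.
[H^+] = sqrt(Ka x [C5H5NH+]) = sqrt(5.88e-6 x 0.1382) = 0.000902 M.
pH = -log(0.000902) = 3.05.

3.05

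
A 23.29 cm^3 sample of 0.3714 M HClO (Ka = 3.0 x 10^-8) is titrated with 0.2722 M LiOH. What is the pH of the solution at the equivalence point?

n(HClO) = 0.3714 x 0.02329 = 0.008650 mol; V(LiOH) at equivalence = 0.008650/0.2722 = 0.03178 L.
At equivalence all the acid is converted to ClO-; total volume = 0.02329 + 0.03178 = 0.05507 L, so [ClO-] = 0.008650/0.05507 = 0.1571 M.
Kb = Kw/Ka = 1.0e-14 / 3.0 x 10^-8 = 3.33e-7.
[OH^-] = sqrt(Kb x [ClO-]) = sqrt(3.33e-7 x 0.1571) = 0.000229 M.
pOH = 3.64, so pH = 14.00 - 3.64 = 10.36.

10.36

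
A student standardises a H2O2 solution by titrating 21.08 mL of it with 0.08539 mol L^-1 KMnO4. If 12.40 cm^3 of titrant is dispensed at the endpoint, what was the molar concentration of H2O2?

0.126 M

n(KMnO4) = 0.08539 x 0.01240 = 0.001059 mol.
From the balanced equation, 2 mol KMnO4 reacts with 5 mol H2O2, so n(H2O2) = 0.001059 x 5/2 = 0.002647 mol.
[H2O2] = 0.002647 / 0.02108 L = 0.126 M.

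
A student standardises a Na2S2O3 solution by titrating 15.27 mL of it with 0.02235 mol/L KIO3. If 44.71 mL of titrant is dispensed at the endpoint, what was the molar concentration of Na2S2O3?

n(KIO3) = 0.02235 x 0.04471 = 0.0009993 mol.
From the balanced equation, 1 mol KIO3 reacts with 6 mol Na2S2O3, so n(Na2S2O3) = 0.0009993 x 6/1 = 0.005996 mol.
[Na2S2O3] = 0.005996 / 0.01527 L = 0.393 M.

0.393 M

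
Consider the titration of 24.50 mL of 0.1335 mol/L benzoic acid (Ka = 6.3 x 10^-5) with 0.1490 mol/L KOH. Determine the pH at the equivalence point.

n(C6H5COOH) = 0.1335 x 0.02450 = 0.003271 mol; V(KOH) at equivalence = 0.003271/0.1490 = 0.02195 L.
At equivalence all the acid is converted to C6H5COO-; total volume = 0.02450 + 0.02195 = 0.04645 L, so [C6H5COO-] = 0.003271/0.04645 = 0.07041 M.
Kb = Kw/Ka = 1.0e-14 / 6.3 x 10^-5 = 1.59e-10.
[OH^-] = sqrt(Kb x [C6H5COO-]) = sqrt(1.59e-10 x 0.07041) = 3.34e-6 M.
pOH = 5.48, so pH = 14.00 - 5.48 = 8.52.

8.52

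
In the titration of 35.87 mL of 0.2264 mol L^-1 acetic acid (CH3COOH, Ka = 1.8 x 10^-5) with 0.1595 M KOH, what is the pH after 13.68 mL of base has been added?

Initial n(CH3COOH) = 0.2264 x 0.03587 = 0.008121 mol.
n(KOH) added = 0.1595 x 0.01368 = 0.002182 mol, converting that many moles of CH3COOH to CH3COO-.
Remaining n(CH3COOH) = 0.005939 mol; n(CH3COO-) = 0.002182 mol.
By Henderson-Hasselbalch, pH = pKa + log([A^-]/[HA]) = 4.74 + log(0.002182/0.005939) = 4.74 + (-0.43) = 4.31.

4.31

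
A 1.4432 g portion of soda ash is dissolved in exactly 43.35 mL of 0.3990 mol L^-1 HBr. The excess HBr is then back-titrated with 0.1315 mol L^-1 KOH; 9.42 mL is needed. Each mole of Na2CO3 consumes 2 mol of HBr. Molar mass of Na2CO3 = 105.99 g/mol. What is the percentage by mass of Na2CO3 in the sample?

Total n(HBr) added = 0.3990 x 0.04335 = 0.01730 mol.
n(KOH) used = 0.1315 x 0.009420 = 0.001239 mol, which equals the excess n(HBr).
So n(HBr) consumed by the sample = 0.01730 - 0.001239 = 0.01606 mol.
n(Na2CO3) = 0.01606 / 2 = 0.008029 mol.
mass Na2CO3 = 0.008029 x 105.99 = 0.8510 g, so %Na2CO3 = 0.8510/1.4432 x 100 = 59.0%.

59.0%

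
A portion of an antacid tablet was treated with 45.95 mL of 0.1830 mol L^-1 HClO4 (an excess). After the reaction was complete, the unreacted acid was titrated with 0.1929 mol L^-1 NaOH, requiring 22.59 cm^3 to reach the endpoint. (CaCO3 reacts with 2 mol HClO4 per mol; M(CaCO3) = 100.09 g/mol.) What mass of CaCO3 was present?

Total n(HClO4) added = 0.1830 x 0.04595 = 0.008409 mol.
n(NaOH) used = 0.1929 x 0.02259 = 0.004358 mol, which equals the excess n(HClO4).
So n(HClO4) consumed by the sample = 0.008409 - 0.004358 = 0.004051 mol.
n(CaCO3) = 0.004051 / 2 = 0.002026 mol.
mass = 0.002026 mol x 100.09 g/mol = 0.203 g.

0.203 g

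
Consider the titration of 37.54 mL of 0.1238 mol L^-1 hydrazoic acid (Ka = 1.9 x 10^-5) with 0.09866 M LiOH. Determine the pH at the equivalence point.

8.73

n(HN3) = 0.1238 x 0.03754 = 0.004647 mol; V(LiOH) at equivalence = 0.004647/0.09866 = 0.04711 L.
At equivalence all the acid is converted to N3-; total volume = 0.03754 + 0.04711 = 0.08465 L, so [N3-] = 0.004647/0.08465 = 0.05490 M.
Kb = Kw/Ka = 1.0e-14 / 1.9 x 10^-5 = 5.26e-10.
[OH^-] = sqrt(Kb x [N3-]) = sqrt(5.26e-10 x 0.05490) = 5.38e-6 M.
pOH = 5.27, so pH = 14.00 - 5.27 = 8.73.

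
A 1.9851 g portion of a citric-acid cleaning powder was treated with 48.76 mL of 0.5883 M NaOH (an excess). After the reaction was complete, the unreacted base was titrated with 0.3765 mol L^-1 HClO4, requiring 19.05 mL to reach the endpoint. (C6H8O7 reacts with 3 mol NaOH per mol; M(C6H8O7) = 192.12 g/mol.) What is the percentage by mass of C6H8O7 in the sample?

Total n(NaOH) added = 0.5883 x 0.04876 = 0.02869 mol.
n(HClO4) used = 0.3765 x 0.01905 = 0.007172 mol, which equals the excess n(NaOH).
So n(NaOH) consumed by the sample = 0.02869 - 0.007172 = 0.02151 mol.
n(C6H8O7) = 0.02151 / 3 = 0.007171 mol.
mass C6H8O7 = 0.007171 x 192.12 = 1.378 g, so %C6H8O7 = 1.378/1.9851 x 100 = 69.4%.

69.4%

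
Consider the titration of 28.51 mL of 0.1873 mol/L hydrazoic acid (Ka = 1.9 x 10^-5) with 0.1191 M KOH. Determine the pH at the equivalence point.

n(HN3) = 0.1873 x 0.02851 = 0.005340 mol; V(KOH) at equivalence = 0.005340/0.1191 = 0.04484 L.
At equivalence all the acid is converted to N3-; total volume = 0.02851 + 0.04484 = 0.07335 L, so [N3-] = 0.005340/0.07335 = 0.07280 M.
Kb = Kw/Ka = 1.0e-14 / 1.9 x 10^-5 = 5.26e-10.
[OH^-] = sqrt(Kb x [N3-]) = sqrt(5.26e-10 x 0.07280) = 6.19e-6 M.
pOH = 5.21, so pH = 14.00 - 5.21 = 8.79.

8.79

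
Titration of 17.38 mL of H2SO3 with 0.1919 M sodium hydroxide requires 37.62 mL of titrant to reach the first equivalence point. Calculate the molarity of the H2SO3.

n(NaOH) = 0.1919 x 0.03762 = 0.007219 mol.
At the first equivalence point, 1 mol OH^- react per mol H2SO3, so n(H2SO3) = 0.007219 / 1 = 0.007219 mol.
[H2SO3] = 0.007219 / 0.01738 L = 0.415 M.

0.415 M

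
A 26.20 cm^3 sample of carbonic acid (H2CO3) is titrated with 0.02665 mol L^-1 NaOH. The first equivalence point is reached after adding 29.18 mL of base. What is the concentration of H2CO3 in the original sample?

0.0297 M

n(NaOH) = 0.02665 x 0.02918 = 0.0007776 mol.
At the first equivalence point, 1 mol OH^- react per mol H2CO3, so n(H2CO3) = 0.0007776 / 1 = 0.0007776 mol.
[H2CO3] = 0.0007776 / 0.02620 L = 0.0297 M.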